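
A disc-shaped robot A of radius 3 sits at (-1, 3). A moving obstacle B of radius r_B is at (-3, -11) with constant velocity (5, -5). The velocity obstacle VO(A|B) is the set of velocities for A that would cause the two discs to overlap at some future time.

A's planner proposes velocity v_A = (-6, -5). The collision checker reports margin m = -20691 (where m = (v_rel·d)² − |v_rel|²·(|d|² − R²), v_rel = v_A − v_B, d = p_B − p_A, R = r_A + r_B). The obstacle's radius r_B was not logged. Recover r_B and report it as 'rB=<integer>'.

m = -20691
d = (-2, -14);  v_rel = (-11, 0),  |v_rel|² = 121
v_rel×d = (-11)·(-14) − (0)·(-2) = 154
since m = R²·121 − 154²:  R² = (23716 + -20691) / 121 = 25
R = √25 = 5  ⇒  r_B = 5 − 3 = 2

rB=2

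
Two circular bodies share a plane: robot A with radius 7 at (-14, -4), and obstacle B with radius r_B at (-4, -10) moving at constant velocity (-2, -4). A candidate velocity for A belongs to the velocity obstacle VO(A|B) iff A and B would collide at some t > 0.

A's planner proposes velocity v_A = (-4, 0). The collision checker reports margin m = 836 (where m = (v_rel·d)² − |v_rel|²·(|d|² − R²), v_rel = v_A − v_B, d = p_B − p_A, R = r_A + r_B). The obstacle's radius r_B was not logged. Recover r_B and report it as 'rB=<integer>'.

m = 836
d = (10, -6);  v_rel = (-2, 4),  |v_rel|² = 20
v_rel×d = (-2)·(-6) − (4)·(10) = -28
since m = R²·20 − (-28)²:  R² = (784 + 836) / 20 = 81
R = √81 = 9  ⇒  r_B = 9 − 7 = 2

rB=2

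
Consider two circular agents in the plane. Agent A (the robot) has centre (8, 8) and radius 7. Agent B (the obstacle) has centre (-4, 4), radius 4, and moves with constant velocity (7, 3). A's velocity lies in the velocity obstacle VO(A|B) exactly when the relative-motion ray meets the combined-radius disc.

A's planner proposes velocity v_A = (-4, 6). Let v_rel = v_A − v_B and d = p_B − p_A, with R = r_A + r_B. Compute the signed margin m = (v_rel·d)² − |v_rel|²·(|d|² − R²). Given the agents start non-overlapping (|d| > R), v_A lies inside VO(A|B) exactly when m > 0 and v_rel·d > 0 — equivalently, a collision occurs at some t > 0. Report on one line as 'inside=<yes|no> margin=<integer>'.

d = (-12, -4),  |d|² = 160;  R = 7+4 = 11,  c = 160−11² = 39
v_rel = (-11, 3),  |v_rel|² = 130;  v_rel·d = (-11)·(-12) + (3)·(-4) = 120
130·t² − 240·t + 39 = 0  ⇒  m = 120² − 130·39 = 9330
m = 9330 > 0,  v_rel·d = 120 > 0  ⇒  inside

inside=yes margin=9330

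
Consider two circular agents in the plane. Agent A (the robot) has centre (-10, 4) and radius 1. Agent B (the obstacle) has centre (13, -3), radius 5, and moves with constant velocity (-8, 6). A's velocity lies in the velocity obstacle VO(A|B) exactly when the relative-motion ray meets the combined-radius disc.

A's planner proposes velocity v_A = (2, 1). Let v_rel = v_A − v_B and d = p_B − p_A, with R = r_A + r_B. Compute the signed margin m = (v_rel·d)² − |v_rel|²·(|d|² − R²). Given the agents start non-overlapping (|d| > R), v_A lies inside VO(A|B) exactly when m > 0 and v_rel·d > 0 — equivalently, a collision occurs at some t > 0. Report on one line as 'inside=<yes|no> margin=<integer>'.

d = (23, -7),  |d|² = 578;  R = 1+5 = 6,  c = 578−6² = 542
v_rel = (10, -5),  |v_rel|² = 125;  v_rel·d = (10)·(23) + (-5)·(-7) = 265
125·t² − 530·t + 542 = 0  ⇒  m = 265² − 125·542 = 2475
m = 2475 > 0,  v_rel·d = 265 > 0  ⇒  inside

inside=yes margin=2475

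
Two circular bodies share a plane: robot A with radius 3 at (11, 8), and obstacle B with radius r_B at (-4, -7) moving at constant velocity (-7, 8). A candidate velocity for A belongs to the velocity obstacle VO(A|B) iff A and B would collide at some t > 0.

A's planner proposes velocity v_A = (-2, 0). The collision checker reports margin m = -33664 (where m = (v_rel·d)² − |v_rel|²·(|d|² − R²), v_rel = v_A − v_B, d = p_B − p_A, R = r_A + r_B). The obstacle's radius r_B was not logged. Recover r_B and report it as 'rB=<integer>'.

m = -33664
d = (-15, -15);  v_rel = (5, -8),  |v_rel|² = 89
v_rel×d = (5)·(-15) − (-8)·(-15) = -195
since m = R²·89 − (-195)²:  R² = (38025 + -33664) / 89 = 49
R = √49 = 7  ⇒  r_B = 7 − 3 = 4

rB=4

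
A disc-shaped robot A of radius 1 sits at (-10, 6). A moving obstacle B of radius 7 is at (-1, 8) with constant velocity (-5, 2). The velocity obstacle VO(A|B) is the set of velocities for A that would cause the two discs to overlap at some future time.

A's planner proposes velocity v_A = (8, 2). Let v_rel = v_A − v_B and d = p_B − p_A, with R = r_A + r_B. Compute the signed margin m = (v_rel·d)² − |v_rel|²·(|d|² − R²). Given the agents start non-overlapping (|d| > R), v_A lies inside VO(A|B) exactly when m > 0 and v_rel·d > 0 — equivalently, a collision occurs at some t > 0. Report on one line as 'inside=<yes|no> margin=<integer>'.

d = (9, 2),  |d|² = 85;  R = 1+7 = 8,  c = 85−8² = 21
v_rel = (13, 0),  |v_rel|² = 169;  v_rel·d = (13)·(9) + (0)·(2) = 117
169·t² − 234·t + 21 = 0  ⇒  m = 117² − 169·21 = 10140
m = 10140 > 0,  v_rel·d = 117 > 0  ⇒  inside

inside=yes margin=10140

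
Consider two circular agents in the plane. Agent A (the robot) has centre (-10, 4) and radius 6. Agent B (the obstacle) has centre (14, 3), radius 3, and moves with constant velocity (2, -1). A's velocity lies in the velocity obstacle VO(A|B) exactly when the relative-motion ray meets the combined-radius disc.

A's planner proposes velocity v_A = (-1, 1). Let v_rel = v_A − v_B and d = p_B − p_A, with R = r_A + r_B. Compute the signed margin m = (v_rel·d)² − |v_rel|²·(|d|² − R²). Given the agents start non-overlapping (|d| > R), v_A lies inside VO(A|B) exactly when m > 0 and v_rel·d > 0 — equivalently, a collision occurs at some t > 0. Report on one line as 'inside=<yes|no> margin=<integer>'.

d = (24, -1),  |d|² = 577;  R = 6+3 = 9,  c = 577−9² = 496
v_rel = (-3, 2),  |v_rel|² = 13;  v_rel·d = (-3)·(24) + (2)·(-1) = -74
13·t² + 148·t + 496 = 0  ⇒  m = (-74)² − 13·496 = -972
m = -972 < 0,  v_rel·d = -74 < 0  ⇒  outside

inside=no margin=-972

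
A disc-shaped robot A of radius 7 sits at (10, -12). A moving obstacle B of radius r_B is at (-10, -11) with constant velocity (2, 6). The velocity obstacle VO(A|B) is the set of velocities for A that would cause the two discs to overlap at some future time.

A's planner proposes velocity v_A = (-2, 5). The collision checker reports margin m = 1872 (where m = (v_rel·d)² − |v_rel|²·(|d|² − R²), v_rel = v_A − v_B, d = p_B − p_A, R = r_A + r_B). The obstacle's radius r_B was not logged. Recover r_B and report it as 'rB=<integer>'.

m = 1872
d = (-20, 1);  v_rel = (-4, -1),  |v_rel|² = 17
v_rel×d = (-4)·(1) − (-1)·(-20) = -24
since m = R²·17 − (-24)²:  R² = (576 + 1872) / 17 = 144
R = √144 = 12  ⇒  r_B = 12 − 7 = 5

rB=5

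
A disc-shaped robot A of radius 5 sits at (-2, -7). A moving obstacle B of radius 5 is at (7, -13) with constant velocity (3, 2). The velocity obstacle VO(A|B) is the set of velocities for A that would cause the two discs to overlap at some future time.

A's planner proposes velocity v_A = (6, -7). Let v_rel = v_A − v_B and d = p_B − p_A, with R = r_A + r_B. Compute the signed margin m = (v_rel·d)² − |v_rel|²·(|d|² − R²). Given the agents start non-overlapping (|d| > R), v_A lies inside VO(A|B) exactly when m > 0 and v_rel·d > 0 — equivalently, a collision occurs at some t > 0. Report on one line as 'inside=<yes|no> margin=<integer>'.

d = (9, -6),  |d|² = 117;  R = 5+5 = 10,  c = 117−10² = 17
v_rel = (3, -9),  |v_rel|² = 90;  v_rel·d = (3)·(9) + (-9)·(-6) = 81
90·t² − 162·t + 17 = 0  ⇒  m = 81² − 90·17 = 5031
m = 5031 > 0,  v_rel·d = 81 > 0  ⇒  inside

inside=yes margin=5031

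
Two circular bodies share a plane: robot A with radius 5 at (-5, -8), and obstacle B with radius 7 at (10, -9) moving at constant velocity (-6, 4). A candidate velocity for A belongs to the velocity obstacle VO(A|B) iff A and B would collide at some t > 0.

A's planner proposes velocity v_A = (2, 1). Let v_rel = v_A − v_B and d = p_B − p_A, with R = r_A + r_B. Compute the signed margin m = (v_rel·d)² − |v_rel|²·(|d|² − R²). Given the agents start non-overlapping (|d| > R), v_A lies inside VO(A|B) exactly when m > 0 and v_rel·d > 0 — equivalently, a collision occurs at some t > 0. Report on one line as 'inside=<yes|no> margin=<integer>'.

d = (15, -1),  |d|² = 226;  R = 5+7 = 12,  c = 226−12² = 82
v_rel = (8, -3),  |v_rel|² = 73;  v_rel·d = (8)·(15) + (-3)·(-1) = 123
73·t² − 246·t + 82 = 0  ⇒  m = 123² − 73·82 = 9143
m = 9143 > 0,  v_rel·d = 123 > 0  ⇒  inside

inside=yes margin=9143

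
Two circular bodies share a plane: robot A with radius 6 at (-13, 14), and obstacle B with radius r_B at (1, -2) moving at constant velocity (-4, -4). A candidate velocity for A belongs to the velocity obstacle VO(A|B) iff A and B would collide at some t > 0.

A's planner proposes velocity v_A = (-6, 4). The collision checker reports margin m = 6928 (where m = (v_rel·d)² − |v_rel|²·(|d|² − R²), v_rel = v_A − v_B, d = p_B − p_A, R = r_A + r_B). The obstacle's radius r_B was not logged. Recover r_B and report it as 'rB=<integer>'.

m = 6928
d = (14, -16);  v_rel = (-2, 8),  |v_rel|² = 68
v_rel×d = (-2)·(-16) − (8)·(14) = -80
since m = R²·68 − (-80)²:  R² = (6400 + 6928) / 68 = 196
R = √196 = 14  ⇒  r_B = 14 − 6 = 8

rB=8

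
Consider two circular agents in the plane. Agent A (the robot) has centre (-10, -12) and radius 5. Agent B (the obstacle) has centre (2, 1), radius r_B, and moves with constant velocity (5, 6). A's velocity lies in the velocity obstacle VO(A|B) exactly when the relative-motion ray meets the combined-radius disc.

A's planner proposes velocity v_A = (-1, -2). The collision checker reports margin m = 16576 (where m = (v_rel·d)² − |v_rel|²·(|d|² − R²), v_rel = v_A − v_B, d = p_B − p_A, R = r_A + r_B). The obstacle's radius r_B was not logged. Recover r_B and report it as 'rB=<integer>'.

m = 16576
d = (12, 13);  v_rel = (-6, -8),  |v_rel|² = 100
v_rel×d = (-6)·(13) − (-8)·(12) = 18
since m = R²·100 − 18²:  R² = (324 + 16576) / 100 = 169
R = √169 = 13  ⇒  r_B = 13 − 5 = 8

rB=8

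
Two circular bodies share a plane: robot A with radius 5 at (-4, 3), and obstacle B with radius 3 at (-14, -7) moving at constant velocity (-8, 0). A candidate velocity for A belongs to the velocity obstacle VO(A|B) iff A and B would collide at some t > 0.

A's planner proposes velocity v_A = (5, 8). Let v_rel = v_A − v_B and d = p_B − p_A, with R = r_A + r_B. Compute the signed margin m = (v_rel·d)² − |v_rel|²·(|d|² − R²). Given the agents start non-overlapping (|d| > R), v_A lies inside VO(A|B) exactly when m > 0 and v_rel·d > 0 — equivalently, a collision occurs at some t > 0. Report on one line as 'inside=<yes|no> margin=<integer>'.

d = (-10, -10),  |d|² = 200;  R = 5+3 = 8,  c = 200−8² = 136
v_rel = (13, 8),  |v_rel|² = 233;  v_rel·d = (13)·(-10) + (8)·(-10) = -210
233·t² + 420·t + 136 = 0  ⇒  m = (-210)² − 233·136 = 12412
m = 12412 > 0,  v_rel·d = -210 < 0  ⇒  outside

inside=no margin=12412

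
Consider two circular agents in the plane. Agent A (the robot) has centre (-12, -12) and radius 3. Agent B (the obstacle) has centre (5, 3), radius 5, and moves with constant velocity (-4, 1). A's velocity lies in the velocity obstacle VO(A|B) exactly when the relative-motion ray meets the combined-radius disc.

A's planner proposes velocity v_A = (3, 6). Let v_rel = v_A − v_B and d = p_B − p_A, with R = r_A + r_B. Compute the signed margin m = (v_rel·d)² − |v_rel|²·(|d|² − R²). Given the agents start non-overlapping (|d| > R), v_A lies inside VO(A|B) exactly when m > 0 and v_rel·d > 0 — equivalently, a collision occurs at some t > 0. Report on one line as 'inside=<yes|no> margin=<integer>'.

d = (17, 15),  |d|² = 514;  R = 3+5 = 8,  c = 514−8² = 450
v_rel = (7, 5),  |v_rel|² = 74;  v_rel·d = (7)·(17) + (5)·(15) = 194
74·t² − 388·t + 450 = 0  ⇒  m = 194² − 74·450 = 4336
m = 4336 > 0,  v_rel·d = 194 > 0  ⇒  inside

inside=yes margin=4336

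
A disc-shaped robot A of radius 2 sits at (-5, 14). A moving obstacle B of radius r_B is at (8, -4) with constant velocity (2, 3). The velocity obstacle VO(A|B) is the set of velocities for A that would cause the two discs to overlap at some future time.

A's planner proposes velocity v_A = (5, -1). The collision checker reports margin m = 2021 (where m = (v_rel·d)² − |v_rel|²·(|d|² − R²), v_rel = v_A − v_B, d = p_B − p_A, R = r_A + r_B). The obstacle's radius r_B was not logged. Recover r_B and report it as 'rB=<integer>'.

m = 2021
d = (13, -18);  v_rel = (3, -4),  |v_rel|² = 25
v_rel×d = (3)·(-18) − (-4)·(13) = -2
since m = R²·25 − (-2)²:  R² = (4 + 2021) / 25 = 81
R = √81 = 9  ⇒  r_B = 9 − 2 = 7

rB=7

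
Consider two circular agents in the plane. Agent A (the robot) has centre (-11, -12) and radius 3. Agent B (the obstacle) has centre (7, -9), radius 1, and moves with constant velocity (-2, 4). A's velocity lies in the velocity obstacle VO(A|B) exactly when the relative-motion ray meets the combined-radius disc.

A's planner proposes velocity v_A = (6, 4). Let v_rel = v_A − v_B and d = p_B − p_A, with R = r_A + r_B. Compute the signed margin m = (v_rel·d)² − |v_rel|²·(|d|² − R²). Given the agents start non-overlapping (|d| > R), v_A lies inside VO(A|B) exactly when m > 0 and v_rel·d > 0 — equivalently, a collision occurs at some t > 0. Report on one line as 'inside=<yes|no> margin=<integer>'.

d = (18, 3),  |d|² = 333;  R = 3+1 = 4,  c = 333−4² = 317
v_rel = (8, 0),  |v_rel|² = 64;  v_rel·d = (8)·(18) + (0)·(3) = 144
64·t² − 288·t + 317 = 0  ⇒  m = 144² − 64·317 = 448
m = 448 > 0,  v_rel·d = 144 > 0  ⇒  inside

inside=yes margin=448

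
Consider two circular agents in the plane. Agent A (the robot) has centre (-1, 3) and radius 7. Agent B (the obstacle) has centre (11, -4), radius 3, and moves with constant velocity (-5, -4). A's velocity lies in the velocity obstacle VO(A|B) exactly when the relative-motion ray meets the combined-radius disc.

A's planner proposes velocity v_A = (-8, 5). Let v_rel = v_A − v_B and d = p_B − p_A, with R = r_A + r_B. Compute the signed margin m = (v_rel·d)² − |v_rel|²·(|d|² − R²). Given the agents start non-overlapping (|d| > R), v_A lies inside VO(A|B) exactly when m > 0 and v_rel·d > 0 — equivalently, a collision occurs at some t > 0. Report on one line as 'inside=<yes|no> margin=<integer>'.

d = (12, -7),  |d|² = 193;  R = 7+3 = 10,  c = 193−10² = 93
v_rel = (-3, 9),  |v_rel|² = 90;  v_rel·d = (-3)·(12) + (9)·(-7) = -99
90·t² + 198·t + 93 = 0  ⇒  m = (-99)² − 90·93 = 1431
m = 1431 > 0,  v_rel·d = -99 < 0  ⇒  outside

inside=no margin=1431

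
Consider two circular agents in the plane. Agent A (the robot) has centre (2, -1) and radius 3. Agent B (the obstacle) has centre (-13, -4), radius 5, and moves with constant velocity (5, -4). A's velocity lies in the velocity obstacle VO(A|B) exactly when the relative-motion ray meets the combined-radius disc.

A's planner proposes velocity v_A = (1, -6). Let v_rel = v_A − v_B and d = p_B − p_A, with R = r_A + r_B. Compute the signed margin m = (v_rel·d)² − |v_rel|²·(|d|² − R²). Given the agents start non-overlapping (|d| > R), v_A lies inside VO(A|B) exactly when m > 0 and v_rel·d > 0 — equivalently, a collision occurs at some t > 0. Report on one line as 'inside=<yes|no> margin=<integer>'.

d = (-15, -3),  |d|² = 234;  R = 3+5 = 8,  c = 234−8² = 170
v_rel = (-4, -2),  |v_rel|² = 20;  v_rel·d = (-4)·(-15) + (-2)·(-3) = 66
20·t² − 132·t + 170 = 0  ⇒  m = 66² − 20·170 = 956
m = 956 > 0,  v_rel·d = 66 > 0  ⇒  inside

inside=yes margin=956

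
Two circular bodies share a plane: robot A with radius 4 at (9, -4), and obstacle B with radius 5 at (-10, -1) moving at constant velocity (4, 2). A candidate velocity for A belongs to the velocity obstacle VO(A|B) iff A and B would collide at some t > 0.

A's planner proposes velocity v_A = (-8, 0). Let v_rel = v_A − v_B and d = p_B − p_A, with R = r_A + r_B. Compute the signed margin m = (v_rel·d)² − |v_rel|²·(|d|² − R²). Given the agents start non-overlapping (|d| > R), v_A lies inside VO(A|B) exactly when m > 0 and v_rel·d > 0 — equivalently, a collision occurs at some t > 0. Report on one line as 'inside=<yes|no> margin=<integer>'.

d = (-19, 3),  |d|² = 370;  R = 4+5 = 9,  c = 370−9² = 289
v_rel = (-12, -2),  |v_rel|² = 148;  v_rel·d = (-12)·(-19) + (-2)·(3) = 222
148·t² − 444·t + 289 = 0  ⇒  m = 222² − 148·289 = 6512
m = 6512 > 0,  v_rel·d = 222 > 0  ⇒  inside

inside=yes margin=6512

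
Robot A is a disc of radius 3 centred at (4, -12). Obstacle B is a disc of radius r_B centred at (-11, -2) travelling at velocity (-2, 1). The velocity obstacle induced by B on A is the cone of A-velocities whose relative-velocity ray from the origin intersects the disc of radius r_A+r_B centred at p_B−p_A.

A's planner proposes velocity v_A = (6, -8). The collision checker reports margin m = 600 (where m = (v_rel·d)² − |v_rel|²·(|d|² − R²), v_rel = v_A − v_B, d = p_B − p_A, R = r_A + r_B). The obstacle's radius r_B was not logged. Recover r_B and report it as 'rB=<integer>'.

m = 600
d = (-15, 10);  v_rel = (8, -9),  |v_rel|² = 145
v_rel×d = (8)·(10) − (-9)·(-15) = -55
since m = R²·145 − (-55)²:  R² = (3025 + 600) / 145 = 25
R = √25 = 5  ⇒  r_B = 5 − 3 = 2

rB=2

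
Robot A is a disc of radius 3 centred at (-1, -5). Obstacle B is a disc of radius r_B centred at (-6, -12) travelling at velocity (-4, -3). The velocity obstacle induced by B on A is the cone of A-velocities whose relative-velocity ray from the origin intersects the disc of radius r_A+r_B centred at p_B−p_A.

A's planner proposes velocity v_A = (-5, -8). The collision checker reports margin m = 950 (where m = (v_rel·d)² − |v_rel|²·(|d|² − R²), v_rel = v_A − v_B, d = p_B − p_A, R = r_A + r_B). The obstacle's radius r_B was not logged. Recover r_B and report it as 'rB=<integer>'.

m = 950
d = (-5, -7);  v_rel = (-1, -5),  |v_rel|² = 26
v_rel×d = (-1)·(-7) − (-5)·(-5) = -18
since m = R²·26 − (-18)²:  R² = (324 + 950) / 26 = 49
R = √49 = 7  ⇒  r_B = 7 − 3 = 4

rB=4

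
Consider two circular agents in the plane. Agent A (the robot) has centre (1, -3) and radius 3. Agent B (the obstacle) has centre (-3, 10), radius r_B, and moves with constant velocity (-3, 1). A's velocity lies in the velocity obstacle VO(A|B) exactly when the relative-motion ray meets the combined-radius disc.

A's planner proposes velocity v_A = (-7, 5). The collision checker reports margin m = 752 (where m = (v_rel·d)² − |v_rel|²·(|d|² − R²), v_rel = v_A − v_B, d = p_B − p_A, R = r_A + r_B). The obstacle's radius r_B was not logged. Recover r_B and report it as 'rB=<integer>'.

m = 752
d = (-4, 13);  v_rel = (-4, 4),  |v_rel|² = 32
v_rel×d = (-4)·(13) − (4)·(-4) = -36
since m = R²·32 − (-36)²:  R² = (1296 + 752) / 32 = 64
R = √64 = 8  ⇒  r_B = 8 − 3 = 5

rB=5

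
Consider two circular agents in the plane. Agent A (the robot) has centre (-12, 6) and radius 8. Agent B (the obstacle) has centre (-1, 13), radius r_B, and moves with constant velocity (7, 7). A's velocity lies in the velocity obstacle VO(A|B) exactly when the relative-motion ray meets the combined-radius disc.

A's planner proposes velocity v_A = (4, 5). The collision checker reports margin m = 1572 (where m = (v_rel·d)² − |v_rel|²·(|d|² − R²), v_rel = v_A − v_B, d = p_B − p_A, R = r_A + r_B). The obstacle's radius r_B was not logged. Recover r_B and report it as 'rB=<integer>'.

m = 1572
d = (11, 7);  v_rel = (-3, -2),  |v_rel|² = 13
v_rel×d = (-3)·(7) − (-2)·(11) = 1
since m = R²·13 − 1²:  R² = (1 + 1572) / 13 = 121
R = √121 = 11  ⇒  r_B = 11 − 8 = 3

rB=3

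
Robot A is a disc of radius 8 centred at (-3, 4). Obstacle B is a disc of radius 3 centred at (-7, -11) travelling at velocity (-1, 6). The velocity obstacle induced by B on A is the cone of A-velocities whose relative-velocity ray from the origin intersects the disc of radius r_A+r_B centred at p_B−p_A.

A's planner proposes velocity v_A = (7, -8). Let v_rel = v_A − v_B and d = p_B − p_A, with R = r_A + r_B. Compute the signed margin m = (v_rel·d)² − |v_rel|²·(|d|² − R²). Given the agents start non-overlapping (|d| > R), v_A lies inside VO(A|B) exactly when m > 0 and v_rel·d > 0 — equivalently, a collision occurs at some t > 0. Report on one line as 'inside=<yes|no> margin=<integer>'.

d = (-4, -15),  |d|² = 241;  R = 8+3 = 11,  c = 241−11² = 120
v_rel = (8, -14),  |v_rel|² = 260;  v_rel·d = (8)·(-4) + (-14)·(-15) = 178
260·t² − 356·t + 120 = 0  ⇒  m = 178² − 260·120 = 484
m = 484 > 0,  v_rel·d = 178 > 0  ⇒  inside

inside=yes margin=484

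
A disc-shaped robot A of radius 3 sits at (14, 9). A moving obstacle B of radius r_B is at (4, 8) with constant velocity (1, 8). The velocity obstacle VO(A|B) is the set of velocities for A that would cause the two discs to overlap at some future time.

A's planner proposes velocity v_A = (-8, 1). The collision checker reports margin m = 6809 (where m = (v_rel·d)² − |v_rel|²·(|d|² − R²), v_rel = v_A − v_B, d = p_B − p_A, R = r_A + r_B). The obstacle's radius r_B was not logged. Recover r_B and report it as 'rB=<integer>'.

m = 6809
d = (-10, -1);  v_rel = (-9, -7),  |v_rel|² = 130
v_rel×d = (-9)·(-1) − (-7)·(-10) = -61
since m = R²·130 − (-61)²:  R² = (3721 + 6809) / 130 = 81
R = √81 = 9  ⇒  r_B = 9 − 3 = 6

rB=6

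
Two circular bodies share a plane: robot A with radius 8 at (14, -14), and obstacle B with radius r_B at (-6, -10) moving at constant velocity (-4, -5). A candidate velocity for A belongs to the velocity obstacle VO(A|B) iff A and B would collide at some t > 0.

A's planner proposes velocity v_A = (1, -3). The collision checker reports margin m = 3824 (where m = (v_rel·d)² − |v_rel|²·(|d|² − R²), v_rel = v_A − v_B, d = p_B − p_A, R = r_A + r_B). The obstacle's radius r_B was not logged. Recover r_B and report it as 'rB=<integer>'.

m = 3824
d = (-20, 4);  v_rel = (5, 2),  |v_rel|² = 29
v_rel×d = (5)·(4) − (2)·(-20) = 60
since m = R²·29 − 60²:  R² = (3600 + 3824) / 29 = 256
R = √256 = 16  ⇒  r_B = 16 − 8 = 8

rB=8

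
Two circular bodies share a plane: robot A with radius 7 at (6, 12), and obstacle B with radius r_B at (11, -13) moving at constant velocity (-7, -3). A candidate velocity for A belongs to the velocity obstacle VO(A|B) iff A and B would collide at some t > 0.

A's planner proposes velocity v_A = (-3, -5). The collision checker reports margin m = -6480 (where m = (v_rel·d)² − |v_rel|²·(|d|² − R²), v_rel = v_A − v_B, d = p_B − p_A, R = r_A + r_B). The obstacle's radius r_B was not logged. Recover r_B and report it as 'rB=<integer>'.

m = -6480
d = (5, -25);  v_rel = (4, -2),  |v_rel|² = 20
v_rel×d = (4)·(-25) − (-2)·(5) = -90
since m = R²·20 − (-90)²:  R² = (8100 + -6480) / 20 = 81
R = √81 = 9  ⇒  r_B = 9 − 7 = 2

rB=2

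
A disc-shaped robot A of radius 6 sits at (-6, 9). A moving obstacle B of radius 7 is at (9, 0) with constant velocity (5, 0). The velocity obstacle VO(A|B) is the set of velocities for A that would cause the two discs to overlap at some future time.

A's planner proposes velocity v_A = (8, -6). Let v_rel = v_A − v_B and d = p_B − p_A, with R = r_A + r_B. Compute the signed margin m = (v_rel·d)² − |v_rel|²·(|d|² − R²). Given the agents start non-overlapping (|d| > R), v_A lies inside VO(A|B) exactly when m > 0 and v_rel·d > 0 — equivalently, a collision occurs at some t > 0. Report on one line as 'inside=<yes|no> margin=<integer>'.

d = (15, -9),  |d|² = 306;  R = 6+7 = 13,  c = 306−13² = 137
v_rel = (3, -6),  |v_rel|² = 45;  v_rel·d = (3)·(15) + (-6)·(-9) = 99
45·t² − 198·t + 137 = 0  ⇒  m = 99² − 45·137 = 3636
m = 3636 > 0,  v_rel·d = 99 > 0  ⇒  inside

inside=yes margin=3636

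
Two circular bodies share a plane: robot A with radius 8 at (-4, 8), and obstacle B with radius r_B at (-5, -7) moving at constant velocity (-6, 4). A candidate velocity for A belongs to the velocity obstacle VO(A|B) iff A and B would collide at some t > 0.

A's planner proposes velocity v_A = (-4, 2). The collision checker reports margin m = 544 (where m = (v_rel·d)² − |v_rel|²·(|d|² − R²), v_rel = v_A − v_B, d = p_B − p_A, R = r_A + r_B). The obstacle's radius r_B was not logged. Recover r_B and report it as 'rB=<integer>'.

m = 544
d = (-1, -15);  v_rel = (2, -2),  |v_rel|² = 8
v_rel×d = (2)·(-15) − (-2)·(-1) = -32
since m = R²·8 − (-32)²:  R² = (1024 + 544) / 8 = 196
R = √196 = 14  ⇒  r_B = 14 − 8 = 6

rB=6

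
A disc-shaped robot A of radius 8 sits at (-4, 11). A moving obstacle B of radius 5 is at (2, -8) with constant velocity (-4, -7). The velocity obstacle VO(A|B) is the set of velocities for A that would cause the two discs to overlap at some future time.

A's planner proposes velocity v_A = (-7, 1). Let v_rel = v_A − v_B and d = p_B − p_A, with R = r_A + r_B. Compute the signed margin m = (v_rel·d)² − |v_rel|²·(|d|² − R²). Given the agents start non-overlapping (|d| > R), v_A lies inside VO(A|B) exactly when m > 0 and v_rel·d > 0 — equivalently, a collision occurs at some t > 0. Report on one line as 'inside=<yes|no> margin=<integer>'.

d = (6, -19),  |d|² = 397;  R = 8+5 = 13,  c = 397−13² = 228
v_rel = (-3, 8),  |v_rel|² = 73;  v_rel·d = (-3)·(6) + (8)·(-19) = -170
73·t² + 340·t + 228 = 0  ⇒  m = (-170)² − 73·228 = 12256
m = 12256 > 0,  v_rel·d = -170 < 0  ⇒  outside

inside=no margin=12256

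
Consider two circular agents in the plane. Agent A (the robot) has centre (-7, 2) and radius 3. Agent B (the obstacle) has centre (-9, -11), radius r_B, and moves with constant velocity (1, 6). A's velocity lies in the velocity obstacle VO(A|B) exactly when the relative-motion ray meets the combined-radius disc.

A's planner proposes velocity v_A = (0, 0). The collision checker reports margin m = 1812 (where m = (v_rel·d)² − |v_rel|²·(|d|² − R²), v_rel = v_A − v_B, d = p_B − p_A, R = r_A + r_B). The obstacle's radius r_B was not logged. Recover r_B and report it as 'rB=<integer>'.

m = 1812
d = (-2, -13);  v_rel = (-1, -6),  |v_rel|² = 37
v_rel×d = (-1)·(-13) − (-6)·(-2) = 1
since m = R²·37 − 1²:  R² = (1 + 1812) / 37 = 49
R = √49 = 7  ⇒  r_B = 7 − 3 = 4

rB=4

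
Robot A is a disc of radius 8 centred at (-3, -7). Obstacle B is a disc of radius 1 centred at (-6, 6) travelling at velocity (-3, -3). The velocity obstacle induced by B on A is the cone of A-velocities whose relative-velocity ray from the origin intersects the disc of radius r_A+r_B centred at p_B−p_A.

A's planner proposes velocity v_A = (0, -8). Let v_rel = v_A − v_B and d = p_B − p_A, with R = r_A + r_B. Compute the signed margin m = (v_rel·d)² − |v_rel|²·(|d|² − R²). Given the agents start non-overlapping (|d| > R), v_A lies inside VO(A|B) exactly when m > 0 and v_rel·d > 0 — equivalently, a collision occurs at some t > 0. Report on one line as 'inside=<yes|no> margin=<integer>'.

d = (-3, 13),  |d|² = 178;  R = 8+1 = 9,  c = 178−9² = 97
v_rel = (3, -5),  |v_rel|² = 34;  v_rel·d = (3)·(-3) + (-5)·(13) = -74
34·t² + 148·t + 97 = 0  ⇒  m = (-74)² − 34·97 = 2178
m = 2178 > 0,  v_rel·d = -74 < 0  ⇒  outside

inside=no margin=2178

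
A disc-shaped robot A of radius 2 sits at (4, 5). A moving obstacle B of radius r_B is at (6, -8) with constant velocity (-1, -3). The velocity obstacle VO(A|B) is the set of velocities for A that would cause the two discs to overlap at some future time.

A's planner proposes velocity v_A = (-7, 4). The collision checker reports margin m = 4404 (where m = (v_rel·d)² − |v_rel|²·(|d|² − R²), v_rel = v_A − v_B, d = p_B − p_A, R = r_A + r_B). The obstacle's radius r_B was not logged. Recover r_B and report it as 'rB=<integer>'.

m = 4404
d = (2, -13);  v_rel = (-6, 7),  |v_rel|² = 85
v_rel×d = (-6)·(-13) − (7)·(2) = 64
since m = R²·85 − 64²:  R² = (4096 + 4404) / 85 = 100
R = √100 = 10  ⇒  r_B = 10 − 2 = 8

rB=8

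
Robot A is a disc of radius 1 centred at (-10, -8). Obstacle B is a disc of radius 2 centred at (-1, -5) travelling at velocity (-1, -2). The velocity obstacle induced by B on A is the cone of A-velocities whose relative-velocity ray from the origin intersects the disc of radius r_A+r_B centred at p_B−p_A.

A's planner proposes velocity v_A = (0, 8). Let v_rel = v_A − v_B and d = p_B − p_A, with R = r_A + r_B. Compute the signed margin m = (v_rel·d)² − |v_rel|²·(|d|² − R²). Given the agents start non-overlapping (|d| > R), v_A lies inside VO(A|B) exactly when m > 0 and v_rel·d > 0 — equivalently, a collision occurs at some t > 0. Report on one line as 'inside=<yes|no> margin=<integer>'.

d = (9, 3),  |d|² = 90;  R = 1+2 = 3,  c = 90−3² = 81
v_rel = (1, 10),  |v_rel|² = 101;  v_rel·d = (1)·(9) + (10)·(3) = 39
101·t² − 78·t + 81 = 0  ⇒  m = 39² − 101·81 = -6660
m = -6660 < 0,  v_rel·d = 39 > 0  ⇒  outside

inside=no margin=-6660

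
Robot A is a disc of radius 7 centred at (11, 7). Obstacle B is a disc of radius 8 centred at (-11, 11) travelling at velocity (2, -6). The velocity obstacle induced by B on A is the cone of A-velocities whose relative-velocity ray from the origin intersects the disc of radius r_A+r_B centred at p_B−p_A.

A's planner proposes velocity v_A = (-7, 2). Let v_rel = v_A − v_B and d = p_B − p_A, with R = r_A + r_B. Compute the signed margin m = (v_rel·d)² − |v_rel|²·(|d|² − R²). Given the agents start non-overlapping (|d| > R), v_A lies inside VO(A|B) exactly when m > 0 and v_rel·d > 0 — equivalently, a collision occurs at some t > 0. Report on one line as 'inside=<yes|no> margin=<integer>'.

d = (-22, 4),  |d|² = 500;  R = 7+8 = 15,  c = 500−15² = 275
v_rel = (-9, 8),  |v_rel|² = 145;  v_rel·d = (-9)·(-22) + (8)·(4) = 230
145·t² − 460·t + 275 = 0  ⇒  m = 230² − 145·275 = 13025
m = 13025 > 0,  v_rel·d = 230 > 0  ⇒  inside

inside=yes margin=13025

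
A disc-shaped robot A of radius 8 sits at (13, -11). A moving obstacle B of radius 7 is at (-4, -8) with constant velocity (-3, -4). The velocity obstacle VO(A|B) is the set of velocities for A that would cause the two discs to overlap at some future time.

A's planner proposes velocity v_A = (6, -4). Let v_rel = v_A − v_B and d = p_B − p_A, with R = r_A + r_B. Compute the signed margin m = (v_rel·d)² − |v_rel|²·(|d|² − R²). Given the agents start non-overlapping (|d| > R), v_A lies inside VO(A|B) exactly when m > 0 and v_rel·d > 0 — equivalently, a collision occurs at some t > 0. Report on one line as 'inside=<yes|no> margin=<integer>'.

d = (-17, 3),  |d|² = 298;  R = 8+7 = 15,  c = 298−15² = 73
v_rel = (9, 0),  |v_rel|² = 81;  v_rel·d = (9)·(-17) + (0)·(3) = -153
81·t² + 306·t + 73 = 0  ⇒  m = (-153)² − 81·73 = 17496
m = 17496 > 0,  v_rel·d = -153 < 0  ⇒  outside

inside=no margin=17496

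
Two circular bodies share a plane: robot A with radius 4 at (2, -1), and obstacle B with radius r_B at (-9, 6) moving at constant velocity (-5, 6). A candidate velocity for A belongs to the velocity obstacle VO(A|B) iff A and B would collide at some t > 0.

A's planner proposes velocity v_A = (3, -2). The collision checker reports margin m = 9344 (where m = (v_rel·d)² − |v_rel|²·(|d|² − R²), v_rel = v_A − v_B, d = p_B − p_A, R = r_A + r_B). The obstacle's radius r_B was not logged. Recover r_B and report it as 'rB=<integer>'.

m = 9344
d = (-11, 7);  v_rel = (8, -8),  |v_rel|² = 128
v_rel×d = (8)·(7) − (-8)·(-11) = -32
since m = R²·128 − (-32)²:  R² = (1024 + 9344) / 128 = 81
R = √81 = 9  ⇒  r_B = 9 − 4 = 5

rB=5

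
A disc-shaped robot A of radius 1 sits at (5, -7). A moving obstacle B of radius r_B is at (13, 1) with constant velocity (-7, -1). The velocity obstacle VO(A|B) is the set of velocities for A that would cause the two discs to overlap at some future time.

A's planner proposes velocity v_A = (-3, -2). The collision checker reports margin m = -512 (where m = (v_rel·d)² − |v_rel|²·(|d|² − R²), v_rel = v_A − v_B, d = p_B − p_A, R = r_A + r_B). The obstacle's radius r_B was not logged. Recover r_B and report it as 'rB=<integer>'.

m = -512
d = (8, 8);  v_rel = (4, -1),  |v_rel|² = 17
v_rel×d = (4)·(8) − (-1)·(8) = 40
since m = R²·17 − 40²:  R² = (1600 + -512) / 17 = 64
R = √64 = 8  ⇒  r_B = 8 − 1 = 7

rB=7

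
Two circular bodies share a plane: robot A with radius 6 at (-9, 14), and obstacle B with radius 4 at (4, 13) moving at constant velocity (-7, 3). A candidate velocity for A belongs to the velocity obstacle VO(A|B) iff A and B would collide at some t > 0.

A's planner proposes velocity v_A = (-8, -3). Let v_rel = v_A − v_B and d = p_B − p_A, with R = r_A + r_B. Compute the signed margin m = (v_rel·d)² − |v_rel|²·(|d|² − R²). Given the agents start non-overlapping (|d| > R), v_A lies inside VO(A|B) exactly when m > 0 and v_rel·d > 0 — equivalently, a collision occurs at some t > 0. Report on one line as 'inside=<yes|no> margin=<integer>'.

d = (13, -1),  |d|² = 170;  R = 6+4 = 10,  c = 170−10² = 70
v_rel = (-1, -6),  |v_rel|² = 37;  v_rel·d = (-1)·(13) + (-6)·(-1) = -7
37·t² + 14·t + 70 = 0  ⇒  m = (-7)² − 37·70 = -2541
m = -2541 < 0,  v_rel·d = -7 < 0  ⇒  outside

inside=no margin=-2541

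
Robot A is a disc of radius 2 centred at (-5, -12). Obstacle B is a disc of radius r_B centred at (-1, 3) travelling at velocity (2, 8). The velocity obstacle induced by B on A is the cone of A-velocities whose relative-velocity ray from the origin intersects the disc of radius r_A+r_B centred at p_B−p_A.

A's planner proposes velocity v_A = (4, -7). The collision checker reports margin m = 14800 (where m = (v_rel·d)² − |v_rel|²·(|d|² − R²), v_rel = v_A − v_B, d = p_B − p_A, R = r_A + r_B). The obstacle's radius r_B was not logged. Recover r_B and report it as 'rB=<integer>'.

m = 14800
d = (4, 15);  v_rel = (2, -15),  |v_rel|² = 229
v_rel×d = (2)·(15) − (-15)·(4) = 90
since m = R²·229 − 90²:  R² = (8100 + 14800) / 229 = 100
R = √100 = 10  ⇒  r_B = 10 − 2 = 8

rB=8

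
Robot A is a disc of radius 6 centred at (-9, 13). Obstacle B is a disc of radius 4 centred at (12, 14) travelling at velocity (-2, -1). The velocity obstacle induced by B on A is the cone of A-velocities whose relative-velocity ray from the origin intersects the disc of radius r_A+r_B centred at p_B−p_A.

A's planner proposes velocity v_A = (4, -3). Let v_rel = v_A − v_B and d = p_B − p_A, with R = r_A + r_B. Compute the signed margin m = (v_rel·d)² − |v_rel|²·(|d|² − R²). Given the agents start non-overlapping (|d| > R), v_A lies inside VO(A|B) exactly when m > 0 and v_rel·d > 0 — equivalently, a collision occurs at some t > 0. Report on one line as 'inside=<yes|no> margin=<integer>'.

d = (21, 1),  |d|² = 442;  R = 6+4 = 10,  c = 442−10² = 342
v_rel = (6, -2),  |v_rel|² = 40;  v_rel·d = (6)·(21) + (-2)·(1) = 124
40·t² − 248·t + 342 = 0  ⇒  m = 124² − 40·342 = 1696
m = 1696 > 0,  v_rel·d = 124 > 0  ⇒  inside

inside=yes margin=1696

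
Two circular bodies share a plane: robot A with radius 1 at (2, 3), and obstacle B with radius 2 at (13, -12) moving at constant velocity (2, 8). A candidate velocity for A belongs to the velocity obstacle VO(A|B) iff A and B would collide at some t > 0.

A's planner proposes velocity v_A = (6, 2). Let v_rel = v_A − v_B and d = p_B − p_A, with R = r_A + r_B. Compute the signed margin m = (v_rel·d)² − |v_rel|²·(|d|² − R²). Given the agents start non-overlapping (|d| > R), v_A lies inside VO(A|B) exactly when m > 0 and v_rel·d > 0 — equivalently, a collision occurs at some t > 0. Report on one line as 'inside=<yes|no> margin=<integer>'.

d = (11, -15),  |d|² = 346;  R = 1+2 = 3,  c = 346−3² = 337
v_rel = (4, -6),  |v_rel|² = 52;  v_rel·d = (4)·(11) + (-6)·(-15) = 134
52·t² − 268·t + 337 = 0  ⇒  m = 134² − 52·337 = 432
m = 432 > 0,  v_rel·d = 134 > 0  ⇒  inside

inside=yes margin=432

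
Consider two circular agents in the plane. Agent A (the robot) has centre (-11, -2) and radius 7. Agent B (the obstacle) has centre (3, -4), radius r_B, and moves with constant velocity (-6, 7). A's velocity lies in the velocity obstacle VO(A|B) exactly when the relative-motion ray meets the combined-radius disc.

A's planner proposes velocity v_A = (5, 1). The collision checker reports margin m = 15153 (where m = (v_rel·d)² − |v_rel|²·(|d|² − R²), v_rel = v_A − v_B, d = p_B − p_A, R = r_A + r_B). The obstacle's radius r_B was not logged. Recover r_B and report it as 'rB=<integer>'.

m = 15153
d = (14, -2);  v_rel = (11, -6),  |v_rel|² = 157
v_rel×d = (11)·(-2) − (-6)·(14) = 62
since m = R²·157 − 62²:  R² = (3844 + 15153) / 157 = 121
R = √121 = 11  ⇒  r_B = 11 − 7 = 4

rB=4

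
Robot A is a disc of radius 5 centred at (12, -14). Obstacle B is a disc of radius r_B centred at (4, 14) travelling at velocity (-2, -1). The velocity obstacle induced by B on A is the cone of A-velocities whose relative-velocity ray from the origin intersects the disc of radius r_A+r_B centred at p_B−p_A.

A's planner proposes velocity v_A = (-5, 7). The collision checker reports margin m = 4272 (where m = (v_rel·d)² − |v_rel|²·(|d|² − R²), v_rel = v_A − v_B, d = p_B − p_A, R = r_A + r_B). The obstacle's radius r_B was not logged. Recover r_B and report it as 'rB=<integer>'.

m = 4272
d = (-8, 28);  v_rel = (-3, 8),  |v_rel|² = 73
v_rel×d = (-3)·(28) − (8)·(-8) = -20
since m = R²·73 − (-20)²:  R² = (400 + 4272) / 73 = 64
R = √64 = 8  ⇒  r_B = 8 − 5 = 3

rB=3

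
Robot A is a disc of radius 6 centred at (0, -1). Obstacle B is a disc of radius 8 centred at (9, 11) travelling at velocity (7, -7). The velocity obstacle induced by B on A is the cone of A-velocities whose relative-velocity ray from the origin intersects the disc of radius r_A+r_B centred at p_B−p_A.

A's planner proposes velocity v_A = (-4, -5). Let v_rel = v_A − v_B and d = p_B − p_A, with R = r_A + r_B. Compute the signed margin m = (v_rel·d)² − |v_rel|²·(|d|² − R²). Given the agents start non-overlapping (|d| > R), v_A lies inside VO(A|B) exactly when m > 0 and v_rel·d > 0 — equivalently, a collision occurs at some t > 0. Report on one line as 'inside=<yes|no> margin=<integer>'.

d = (9, 12),  |d|² = 225;  R = 6+8 = 14,  c = 225−14² = 29
v_rel = (-11, 2),  |v_rel|² = 125;  v_rel·d = (-11)·(9) + (2)·(12) = -75
125·t² + 150·t + 29 = 0  ⇒  m = (-75)² − 125·29 = 2000
m = 2000 > 0,  v_rel·d = -75 < 0  ⇒  outside

inside=no margin=2000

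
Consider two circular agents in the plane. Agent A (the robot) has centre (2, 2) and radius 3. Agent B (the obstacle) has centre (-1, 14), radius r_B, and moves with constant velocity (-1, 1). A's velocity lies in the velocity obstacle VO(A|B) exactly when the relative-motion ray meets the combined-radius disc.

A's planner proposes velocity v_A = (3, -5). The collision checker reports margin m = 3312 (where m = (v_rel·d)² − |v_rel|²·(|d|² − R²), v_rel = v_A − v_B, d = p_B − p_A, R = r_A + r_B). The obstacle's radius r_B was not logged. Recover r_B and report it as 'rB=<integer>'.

m = 3312
d = (-3, 12);  v_rel = (4, -6),  |v_rel|² = 52
v_rel×d = (4)·(12) − (-6)·(-3) = 30
since m = R²·52 − 30²:  R² = (900 + 3312) / 52 = 81
R = √81 = 9  ⇒  r_B = 9 − 3 = 6

rB=6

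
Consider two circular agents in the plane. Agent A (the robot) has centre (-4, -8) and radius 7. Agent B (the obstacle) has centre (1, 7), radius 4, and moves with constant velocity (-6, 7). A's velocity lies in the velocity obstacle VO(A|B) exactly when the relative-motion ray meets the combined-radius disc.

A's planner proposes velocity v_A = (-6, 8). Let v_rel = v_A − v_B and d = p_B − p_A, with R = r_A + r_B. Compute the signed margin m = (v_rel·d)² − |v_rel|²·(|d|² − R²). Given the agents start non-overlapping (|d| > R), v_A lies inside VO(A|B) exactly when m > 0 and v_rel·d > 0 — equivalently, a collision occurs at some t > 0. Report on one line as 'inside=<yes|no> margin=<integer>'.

d = (5, 15),  |d|² = 250;  R = 7+4 = 11,  c = 250−11² = 129
v_rel = (0, 1),  |v_rel|² = 1;  v_rel·d = (0)·(5) + (1)·(15) = 15
1·t² − 30·t + 129 = 0  ⇒  m = 15² − 1·129 = 96
m = 96 > 0,  v_rel·d = 15 > 0  ⇒  inside

inside=yes margin=96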